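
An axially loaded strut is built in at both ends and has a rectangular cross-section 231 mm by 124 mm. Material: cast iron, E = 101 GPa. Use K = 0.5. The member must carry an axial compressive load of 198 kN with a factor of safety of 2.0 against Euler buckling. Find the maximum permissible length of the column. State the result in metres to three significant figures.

Buckling occurs about the weak axis: I_min = h·b³/12 with b = 124 mm (the shorter side).
I_min = 231×124³/12 = 3.670×10^7 mm⁴
I = 3.670×10^-5 m⁴
Required critical load P_cr = n·P = 2.0 × 198 = 396.0 kN = 3.960×10^5 N
From P_cr = π²EI/(K·L)²:  L = (1/K)·√(π²EI/P_cr) = (1/0.5)·√(π²×1.01×10^11×3.670×10^-5/3.960×10^5)
L = 19.2 m

L_max ≈ 19.2 m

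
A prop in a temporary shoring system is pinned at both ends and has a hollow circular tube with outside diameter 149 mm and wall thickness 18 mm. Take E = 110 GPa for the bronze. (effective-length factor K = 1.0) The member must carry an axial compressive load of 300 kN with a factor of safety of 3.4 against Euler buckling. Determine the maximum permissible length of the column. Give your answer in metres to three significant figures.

Inner diameter d_i = 149 − 2×18 = 113.0 mm
I = π(d_o⁴ − d_i⁴)/64 = π(149⁴ − 113.0⁴)/64 = 1.619×10^7 mm⁴
I = 1.619×10^-5 m⁴
Required critical load P_cr = n·P = 3.4 × 300 = 1020 kN = 1.020×10^6 N
From P_cr = π²EI/(K·L)²:  L = (1/K)·√(π²EI/P_cr) = (1/1)·√(π²×1.10×10^11×1.619×10^-5/1.020×10^6)
L = 4.15 m

L_max ≈ 4.15 m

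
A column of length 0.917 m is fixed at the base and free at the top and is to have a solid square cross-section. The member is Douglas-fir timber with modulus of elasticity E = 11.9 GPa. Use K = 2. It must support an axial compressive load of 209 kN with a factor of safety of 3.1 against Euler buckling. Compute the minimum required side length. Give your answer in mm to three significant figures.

Required P_cr = n·P = 3.1 × 209 = 647.9 kN
L_e = K·L = 2 × 0.917 = 1.834 m
Required I = P_cr·L_e²/(π²E) = 6.479×10^5 × 1.834² / (π² × 1.19×10^10) = 1.855×10^-5 m⁴
I_req = 1.855×10^7 mm⁴
Solid square: I = a⁴/12  ⇒  a = (12I)^(1/4) = (12×1.855×10^7)^(1/4) = 122 mm

a ≈ 122 mm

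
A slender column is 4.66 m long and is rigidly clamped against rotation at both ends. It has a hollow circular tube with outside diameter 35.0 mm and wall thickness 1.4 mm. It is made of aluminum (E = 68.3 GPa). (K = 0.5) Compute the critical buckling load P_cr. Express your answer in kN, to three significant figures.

P_cr ≈ 2.59 kN

Inner diameter d_i = 35.0 − 2×1.4 = 32.20 mm
I = π(d_o⁴ − d_i⁴)/64 = π(35.0⁴ − 32.20⁴)/64 = 2.089×10^4 mm⁴
I = 2.089×10^4 mm⁴ = 2.089×10^-8 m⁴
Effective length L_e = K·L = 0.5 × 4.66 = 2.330 m
P_cr = π²EI / L_e² = π² × 68.3×10⁹ × 2.089×10^-8 / 2.330² = 2.594×10^3 N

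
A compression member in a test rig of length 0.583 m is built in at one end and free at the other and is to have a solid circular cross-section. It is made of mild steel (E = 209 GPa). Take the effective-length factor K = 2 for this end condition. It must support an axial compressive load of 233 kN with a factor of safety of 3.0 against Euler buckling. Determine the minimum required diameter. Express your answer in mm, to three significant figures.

d ≈ 55.3 mm

Required P_cr = n·P = 3.0 × 233 = 699.0 kN
L_e = K·L = 2 × 0.583 = 1.166 m
Required I = P_cr·L_e²/(π²E) = 6.990×10^5 × 1.166² / (π² × 2.09×10^11) = 4.607×10^-7 m⁴
I_req = 4.607×10^5 mm⁴
Solid circle: I = πd⁴/64  ⇒  d = (64I/π)^(1/4) = (64×4.607×10^5/π)^(1/4) = 55.3 mm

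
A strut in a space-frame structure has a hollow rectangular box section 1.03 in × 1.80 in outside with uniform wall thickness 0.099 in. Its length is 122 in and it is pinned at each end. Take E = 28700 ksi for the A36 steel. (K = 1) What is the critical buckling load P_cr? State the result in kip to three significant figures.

Inner dimensions: h_i = 1.80 − 2×0.099 = 1.602 in, b_i = 1.03 − 2×0.099 = 0.8320 in
Weak-axis I_min = (h_o·b_o³ − h_i·b_i³)/12 with b_o = 1.03, b_i = 0.8320 in (shorter outer/inner sides).
I_min = (1.80×1.03³ − 1.602×0.8320³)/12 = 8.702×10^-2 in⁴
Effective length L_e = K·L = 1 × 122 = 122.0 in
P_cr = π²EI / L_e² = π² × 28700×10³ × 8.702×10^-2 / 122.0² = 1.656×10^3 lb

P_cr ≈ 1.66 kip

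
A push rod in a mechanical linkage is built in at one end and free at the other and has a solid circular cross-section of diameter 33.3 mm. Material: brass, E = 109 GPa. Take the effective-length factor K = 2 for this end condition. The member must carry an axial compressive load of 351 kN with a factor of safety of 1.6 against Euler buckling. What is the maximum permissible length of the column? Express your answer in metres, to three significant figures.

I = πd⁴/64 = π×33.3⁴/64 = 6.036×10^4 mm⁴
I = 6.036×10^-8 m⁴
Required critical load P_cr = n·P = 1.6 × 351 = 561.6 kN = 5.616×10^5 N
From P_cr = π²EI/(K·L)²:  L = (1/K)·√(π²EI/P_cr) = (1/2)·√(π²×1.09×10^11×6.036×10^-8/5.616×10^5)
L = 0.170 m

L_max ≈ 0.170 m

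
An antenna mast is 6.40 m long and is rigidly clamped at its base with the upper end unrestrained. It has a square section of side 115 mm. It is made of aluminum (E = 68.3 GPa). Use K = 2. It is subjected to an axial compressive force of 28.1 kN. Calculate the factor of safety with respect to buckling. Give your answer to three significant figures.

I = a⁴/12 = 115⁴/12 = 1.458×10^7 mm⁴
I = 1.458×10^7 mm⁴ = 1.458×10^-5 m⁴
Effective length L_e = K·L = 2 × 6.40 = 12.80 m
P_cr = π²EI / L_e² = π² × 68.3×10⁹ × 1.458×10^-5 / 12.80² = 5.997×10^4 N
Factor of safety n = P_cr / P = 59.967 / 28.1 = 2.13

n ≈ 2.13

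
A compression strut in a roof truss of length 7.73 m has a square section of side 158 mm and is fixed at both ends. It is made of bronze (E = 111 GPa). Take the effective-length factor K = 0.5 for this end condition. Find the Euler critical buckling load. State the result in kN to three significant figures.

I = a⁴/12 = 158⁴/12 = 5.193×10^7 mm⁴
I = 5.193×10^7 mm⁴ = 5.193×10^-5 m⁴
Effective length L_e = K·L = 0.5 × 7.73 = 3.865 m
P_cr = π²EI / L_e² = π² × 111×10⁹ × 5.193×10^-5 / 3.865² = 3.809×10^6 N

P_cr ≈ 3810 kN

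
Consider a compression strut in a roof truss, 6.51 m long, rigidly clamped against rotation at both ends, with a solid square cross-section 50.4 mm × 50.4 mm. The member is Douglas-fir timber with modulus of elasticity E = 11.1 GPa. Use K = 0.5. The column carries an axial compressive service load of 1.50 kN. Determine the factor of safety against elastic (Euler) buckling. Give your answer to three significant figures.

n ≈ 3.71

I = a⁴/12 = 50.4⁴/12 = 5.377×10^5 mm⁴
I = 5.377×10^5 mm⁴ = 5.377×10^-7 m⁴
Effective length L_e = K·L = 0.5 × 6.51 = 3.255 m
P_cr = π²EI / L_e² = π² × 11.1×10⁹ × 5.377×10^-7 / 3.255² = 5.560×10^3 N
Factor of safety n = P_cr / P = 5.5598 / 1.50 = 3.71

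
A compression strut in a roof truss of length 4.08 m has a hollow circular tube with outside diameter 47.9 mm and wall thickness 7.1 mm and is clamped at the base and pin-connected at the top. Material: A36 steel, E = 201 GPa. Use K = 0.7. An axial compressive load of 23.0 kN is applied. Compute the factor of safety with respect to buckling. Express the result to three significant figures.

n ≈ 2.06

Inner diameter d_i = 47.9 − 2×7.1 = 33.70 mm
I = π(d_o⁴ − d_i⁴)/64 = π(47.9⁴ − 33.70⁴)/64 = 1.951×10^5 mm⁴
I = 1.951×10^5 mm⁴ = 1.951×10^-7 m⁴
Effective length L_e = K·L = 0.7 × 4.08 = 2.856 m
P_cr = π²EI / L_e² = π² × 201×10⁹ × 1.951×10^-7 / 2.856² = 4.745×10^4 N
Factor of safety n = P_cr / P = 47.450 / 23.0 = 2.06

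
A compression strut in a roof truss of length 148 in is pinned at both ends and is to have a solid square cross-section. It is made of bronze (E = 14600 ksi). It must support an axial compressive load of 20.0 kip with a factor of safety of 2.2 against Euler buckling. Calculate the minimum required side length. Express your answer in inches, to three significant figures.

a ≈ 2.99 in

Required P_cr = n·P = 2.2 × 20.0 = 44.00 kip
L_e = K·L = 1 × 148 = 148.0 in
Required I = P_cr·L_e²/(π²E) = 4.400×10^4 × 148.0² / (π² × 1.46×10^7) = 6.688 in⁴
Solid square: I = a⁴/12  ⇒  a = (12I)^(1/4) = (12×6.688)^(1/4) = 2.99 in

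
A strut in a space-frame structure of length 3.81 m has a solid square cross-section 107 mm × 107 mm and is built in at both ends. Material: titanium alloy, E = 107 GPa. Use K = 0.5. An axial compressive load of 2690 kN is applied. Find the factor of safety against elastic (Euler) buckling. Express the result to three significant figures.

n ≈ 1.18

I = a⁴/12 = 107⁴/12 = 1.092×10^7 mm⁴
I = 1.092×10^7 mm⁴ = 1.092×10^-5 m⁴
Effective length L_e = K·L = 0.5 × 3.81 = 1.905 m
P_cr = π²EI / L_e² = π² × 107×10⁹ × 1.092×10^-5 / 1.905² = 3.179×10^6 N
Factor of safety n = P_cr / P = 3178.7 / 2690 = 1.18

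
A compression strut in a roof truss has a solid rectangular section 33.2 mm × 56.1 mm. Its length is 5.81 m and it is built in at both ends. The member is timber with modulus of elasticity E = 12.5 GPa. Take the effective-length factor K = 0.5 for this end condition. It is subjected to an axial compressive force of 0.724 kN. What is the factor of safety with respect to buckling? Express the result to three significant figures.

Buckling occurs about the weak axis: I_min = h·b³/12 with b = 33.2 mm (the shorter side).
I_min = 56.1×33.2³/12 = 1.711×10^5 mm⁴
I = 1.711×10^5 mm⁴ = 1.711×10^-7 m⁴
Effective length L_e = K·L = 0.5 × 5.81 = 2.905 m
P_cr = π²EI / L_e² = π² × 12.5×10⁹ × 1.711×10^-7 / 2.905² = 2.501×10^3 N
Factor of safety n = P_cr / P = 2.5010 / 0.724 = 3.45

n ≈ 3.45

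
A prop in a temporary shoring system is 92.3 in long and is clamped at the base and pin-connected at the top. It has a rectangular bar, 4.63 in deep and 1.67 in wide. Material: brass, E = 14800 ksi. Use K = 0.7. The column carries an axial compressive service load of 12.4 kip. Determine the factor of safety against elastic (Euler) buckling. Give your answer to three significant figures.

Buckling occurs about the weak axis: I_min = h·b³/12 with b = 1.67 in (the shorter side).
I_min = 4.63×1.67³/12 = 1.797 in⁴
Effective length L_e = K·L = 0.7 × 92.3 = 64.61 in
P_cr = π²EI / L_e² = π² × 14800×10³ × 1.797 / 64.61² = 6.288×10^4 lb
Factor of safety n = P_cr / P = 62.880 / 12.4 = 5.07

n ≈ 5.07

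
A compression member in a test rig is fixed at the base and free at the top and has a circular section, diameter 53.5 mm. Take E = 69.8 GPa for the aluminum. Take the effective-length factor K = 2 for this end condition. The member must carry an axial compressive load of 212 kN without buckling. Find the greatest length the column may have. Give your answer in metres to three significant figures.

L_max ≈ 0.572 m

I = πd⁴/64 = π×53.5⁴/64 = 4.021×10^5 mm⁴
I = 4.021×10^-7 m⁴
At the buckling limit P_cr = P = 2.120×10^5 N
From P_cr = π²EI/(K·L)²:  L = (1/K)·√(π²EI/P_cr) = (1/2)·√(π²×6.98×10^10×4.021×10^-7/2.120×10^5)
L = 0.572 m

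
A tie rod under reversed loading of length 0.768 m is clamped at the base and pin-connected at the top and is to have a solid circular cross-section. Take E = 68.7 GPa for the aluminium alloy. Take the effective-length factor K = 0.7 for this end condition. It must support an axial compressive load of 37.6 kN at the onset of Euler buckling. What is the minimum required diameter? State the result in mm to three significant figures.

L_e = K·L = 0.7 × 0.768 = 0.5376 m
Required I = P_cr·L_e²/(π²E) = 3.760×10^4 × 0.5376² / (π² × 6.87×10^10) = 1.603×10^-8 m⁴
I_req = 1.603×10^4 mm⁴
Solid circle: I = πd⁴/64  ⇒  d = (64I/π)^(1/4) = (64×1.603×10^4/π)^(1/4) = 23.9 mm

d ≈ 23.9 mm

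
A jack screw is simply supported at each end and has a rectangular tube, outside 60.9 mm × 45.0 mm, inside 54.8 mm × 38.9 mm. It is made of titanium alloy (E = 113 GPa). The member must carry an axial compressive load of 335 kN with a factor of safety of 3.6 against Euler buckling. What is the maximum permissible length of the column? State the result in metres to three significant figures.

Weak-axis I_min = (h_o·b_o³ − h_i·b_i³)/12 with b_o = 45.0, b_i = 38.90 mm (shorter outer/inner sides).
I_min = (60.9×45.0³ − 54.80×38.90³)/12 = 1.936×10^5 mm⁴
I = 1.936×10^-7 m⁴
Required critical load P_cr = n·P = 3.6 × 335 = 1206 kN = 1.206×10^6 N
From P_cr = π²EI/(K·L)²:  L = (1/K)·√(π²EI/P_cr) = (1/1)·√(π²×1.13×10^11×1.936×10^-7/1.206×10^6)
L = 0.423 m

L_max ≈ 0.423 m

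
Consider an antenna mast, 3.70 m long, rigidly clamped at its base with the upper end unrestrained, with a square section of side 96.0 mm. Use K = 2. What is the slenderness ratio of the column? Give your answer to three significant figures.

For a square r = a/√12 = 96.0/√12 = 27.71 mm
L_e = K·L = 2 × 3.70 m = 7.400 m = 7400.0 mm
λ = L_e / r_min = 7400.0 / 27.71 = 267

λ ≈ 267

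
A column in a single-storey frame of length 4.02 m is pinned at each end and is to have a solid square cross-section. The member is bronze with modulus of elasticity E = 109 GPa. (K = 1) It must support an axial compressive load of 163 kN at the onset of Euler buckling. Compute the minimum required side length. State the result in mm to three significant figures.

L_e = K·L = 1 × 4.02 = 4.020 m
Required I = P_cr·L_e²/(π²E) = 1.630×10^5 × 4.020² / (π² × 1.09×10^11) = 2.449×10^-6 m⁴
I_req = 2.449×10^6 mm⁴
Solid square: I = a⁴/12  ⇒  a = (12I)^(1/4) = (12×2.449×10^6)^(1/4) = 73.6 mm

a ≈ 73.6 mm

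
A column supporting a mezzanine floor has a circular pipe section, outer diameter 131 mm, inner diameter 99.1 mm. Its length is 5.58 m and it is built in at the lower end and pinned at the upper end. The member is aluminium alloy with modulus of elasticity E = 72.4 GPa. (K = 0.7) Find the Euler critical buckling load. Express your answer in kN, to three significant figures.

P_cr ≈ 455 kN

d_o = 131 mm, d_i = 99.1 mm
I = π(d_o⁴ − d_i⁴)/64 = π(131⁴ − 99.10⁴)/64 = 9.722×10^6 mm⁴
I = 9.722×10^6 mm⁴ = 9.722×10^-6 m⁴
Effective length L_e = K·L = 0.7 × 5.58 = 3.906 m
P_cr = π²EI / L_e² = π² × 72.4×10⁹ × 9.722×10^-6 / 3.906² = 4.553×10^5 N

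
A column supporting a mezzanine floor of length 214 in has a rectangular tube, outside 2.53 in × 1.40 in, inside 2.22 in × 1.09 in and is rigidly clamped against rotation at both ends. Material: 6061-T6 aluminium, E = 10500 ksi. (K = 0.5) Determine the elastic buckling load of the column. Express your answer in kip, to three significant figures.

P_cr ≈ 3.07 kip

Weak-axis I_min = (h_o·b_o³ − h_i·b_i³)/12 with b_o = 1.40, b_i = 1.090 in (shorter outer/inner sides).
I_min = (2.53×1.40³ − 2.220×1.090³)/12 = 0.3389 in⁴
Effective length L_e = K·L = 0.5 × 214 = 107.0 in
P_cr = π²EI / L_e² = π² × 10500×10³ × 0.3389 / 107.0² = 3.068×10^3 lb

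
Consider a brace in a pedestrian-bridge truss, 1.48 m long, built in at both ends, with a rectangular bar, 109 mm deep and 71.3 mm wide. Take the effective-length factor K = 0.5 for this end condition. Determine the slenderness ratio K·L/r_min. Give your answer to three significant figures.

λ ≈ 36.0

For a rectangle r_min = b/√12 = 71.3/√12 = 20.58 mm
L_e = K·L = 0.5 × 1.48 m = 0.7400 m = 740.00 mm
λ = L_e / r_min = 740.00 / 20.58 = 36.0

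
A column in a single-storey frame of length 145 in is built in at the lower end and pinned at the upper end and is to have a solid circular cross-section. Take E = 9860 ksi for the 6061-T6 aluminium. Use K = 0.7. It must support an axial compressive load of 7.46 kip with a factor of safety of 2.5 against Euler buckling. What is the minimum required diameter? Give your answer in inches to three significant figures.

Required P_cr = n·P = 2.5 × 7.46 = 18.65 kip
L_e = K·L = 0.7 × 145 = 101.5 in
Required I = P_cr·L_e²/(π²E) = 1.865×10^4 × 101.5² / (π² × 9.86×10^6) = 1.974 in⁴
Solid circle: I = πd⁴/64  ⇒  d = (64I/π)^(1/4) = (64×1.974/π)^(1/4) = 2.52 in

d ≈ 2.52 in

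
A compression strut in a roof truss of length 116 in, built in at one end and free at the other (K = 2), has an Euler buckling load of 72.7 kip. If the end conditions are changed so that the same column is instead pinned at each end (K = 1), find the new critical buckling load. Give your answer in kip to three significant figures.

P_cr ∝ 1/K², so P_cr,new = P_cr,old × (K_old/K_new)² = 72.7 × (2/1)²
= 72.7 × 4.000 = 291 kip

P_cr ≈ 291 kip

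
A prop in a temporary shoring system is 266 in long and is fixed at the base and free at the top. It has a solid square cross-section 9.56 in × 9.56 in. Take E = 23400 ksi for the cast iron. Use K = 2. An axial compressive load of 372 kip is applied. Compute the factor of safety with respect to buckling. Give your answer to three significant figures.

n ≈ 1.53

I = a⁴/12 = 9.56⁴/12 = 696.1 in⁴
Effective length L_e = K·L = 2 × 266 = 532.0 in
P_cr = π²EI / L_e² = π² × 23400×10³ × 696.1 / 532.0² = 5.680×10^5 lb
Factor of safety n = P_cr / P = 567.99 / 372 = 1.53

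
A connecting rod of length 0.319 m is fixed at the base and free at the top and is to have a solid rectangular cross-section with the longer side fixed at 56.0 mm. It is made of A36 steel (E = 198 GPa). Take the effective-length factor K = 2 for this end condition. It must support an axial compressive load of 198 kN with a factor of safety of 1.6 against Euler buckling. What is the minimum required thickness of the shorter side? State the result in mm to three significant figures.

Required P_cr = n·P = 1.6 × 198 = 316.8 kN
L_e = K·L = 2 × 0.319 = 0.6380 m
Required I = P_cr·L_e²/(π²E) = 3.168×10^5 × 0.6380² / (π² × 1.98×10^11) = 6.599×10^-8 m⁴
I_req = 6.599×10^4 mm⁴
Rectangle, weak axis: I_min = h·b³/12 with h = 56.0 mm fixed  ⇒  b = (12I/h)^(1/3) = 24.2 mm

b ≈ 24.2 mm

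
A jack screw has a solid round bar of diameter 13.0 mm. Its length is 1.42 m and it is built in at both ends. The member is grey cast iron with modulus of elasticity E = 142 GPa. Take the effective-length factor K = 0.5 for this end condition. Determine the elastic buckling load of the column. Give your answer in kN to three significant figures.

I = πd⁴/64 = π×13.0⁴/64 = 1.402×10^3 mm⁴
I = 1.402×10^3 mm⁴ = 1.402×10^-9 m⁴
Effective length L_e = K·L = 0.5 × 1.42 = 0.7100 m
P_cr = π²EI / L_e² = π² × 142×10⁹ × 1.402×10^-9 / 0.7100² = 3.898×10^3 N

P_cr ≈ 3.90 kN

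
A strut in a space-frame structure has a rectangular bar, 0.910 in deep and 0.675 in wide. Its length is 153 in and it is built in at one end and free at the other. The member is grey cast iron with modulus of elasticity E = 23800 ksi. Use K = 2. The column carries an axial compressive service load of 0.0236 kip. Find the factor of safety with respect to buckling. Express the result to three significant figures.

n ≈ 2.48

Buckling occurs about the weak axis: I_min = h·b³/12 with b = 0.675 in (the shorter side).
I_min = 0.910×0.675³/12 = 2.332×10^-2 in⁴
Effective length L_e = K·L = 2 × 153 = 306.0 in
P_cr = π²EI / L_e² = π² × 23800×10³ × 2.332×10^-2 / 306.0² = 58.51 lb
Factor of safety n = P_cr / P = 0.058507 / 0.0236 = 2.48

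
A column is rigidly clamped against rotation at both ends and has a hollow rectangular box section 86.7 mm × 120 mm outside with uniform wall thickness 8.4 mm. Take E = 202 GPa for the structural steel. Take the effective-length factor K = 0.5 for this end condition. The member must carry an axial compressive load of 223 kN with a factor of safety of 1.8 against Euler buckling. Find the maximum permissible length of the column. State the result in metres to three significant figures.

Inner dimensions: h_i = 120 − 2×8.4 = 103.2 mm, b_i = 86.7 − 2×8.4 = 69.90 mm
Weak-axis I_min = (h_o·b_o³ − h_i·b_i³)/12 with b_o = 86.7, b_i = 69.90 mm (shorter outer/inner sides).
I_min = (120×86.7³ − 103.2×69.90³)/12 = 3.580×10^6 mm⁴
I = 3.580×10^-6 m⁴
Required critical load P_cr = n·P = 1.8 × 223 = 401.4 kN = 4.014×10^5 N
From P_cr = π²EI/(K·L)²:  L = (1/K)·√(π²EI/P_cr) = (1/0.5)·√(π²×2.02×10^11×3.580×10^-6/4.014×10^5)
L = 8.43 m

L_max ≈ 8.43 m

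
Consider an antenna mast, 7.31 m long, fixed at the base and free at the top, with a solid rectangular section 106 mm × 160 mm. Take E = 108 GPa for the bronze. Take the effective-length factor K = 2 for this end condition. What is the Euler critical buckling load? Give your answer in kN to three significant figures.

P_cr ≈ 79.2 kN

Buckling occurs about the weak axis: I_min = h·b³/12 with b = 106 mm (the shorter side).
I_min = 160×106³/12 = 1.588×10^7 mm⁴
I = 1.588×10^7 mm⁴ = 1.588×10^-5 m⁴
Effective length L_e = K·L = 2 × 7.31 = 14.62 m
P_cr = π²EI / L_e² = π² × 108×10⁹ × 1.588×10^-5 / 14.62² = 7.919×10^4 N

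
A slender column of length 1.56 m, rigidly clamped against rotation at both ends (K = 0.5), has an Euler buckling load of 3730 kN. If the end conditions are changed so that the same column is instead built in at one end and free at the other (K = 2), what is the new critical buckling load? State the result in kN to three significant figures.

P_cr ≈ 233 kN

P_cr ∝ 1/K², so P_cr,new = P_cr,old × (K_old/K_new)² = 3730 × (0.5/2)²
= 3730 × 0.06250 = 233 kN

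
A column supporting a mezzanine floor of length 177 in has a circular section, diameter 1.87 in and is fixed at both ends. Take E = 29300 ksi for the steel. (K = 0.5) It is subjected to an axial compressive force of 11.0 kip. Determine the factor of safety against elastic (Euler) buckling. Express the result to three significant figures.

I = πd⁴/64 = π×1.87⁴/64 = 0.6003 in⁴
Effective length L_e = K·L = 0.5 × 177 = 88.50 in
P_cr = π²EI / L_e² = π² × 29300×10³ × 0.6003 / 88.50² = 2.216×10^4 lb
Factor of safety n = P_cr / P = 22.162 / 11.0 = 2.01

n ≈ 2.01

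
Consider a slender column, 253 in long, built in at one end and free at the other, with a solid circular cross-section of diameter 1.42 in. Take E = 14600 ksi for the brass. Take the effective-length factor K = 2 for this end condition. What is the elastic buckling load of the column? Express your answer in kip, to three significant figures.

P_cr ≈ 0.112 kip

I = πd⁴/64 = π×1.42⁴/64 = 0.1996 in⁴
Effective length L_e = K·L = 2 × 253 = 506.0 in
P_cr = π²EI / L_e² = π² × 14600×10³ × 0.1996 / 506.0² = 112.3 lb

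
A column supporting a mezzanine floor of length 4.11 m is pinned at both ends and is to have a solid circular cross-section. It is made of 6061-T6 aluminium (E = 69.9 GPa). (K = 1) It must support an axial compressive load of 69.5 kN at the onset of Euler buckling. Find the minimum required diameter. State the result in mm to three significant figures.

L_e = K·L = 1 × 4.11 = 4.110 m
Required I = P_cr·L_e²/(π²E) = 6.950×10^4 × 4.110² / (π² × 6.99×10^10) = 1.702×10^-6 m⁴
I_req = 1.702×10^6 mm⁴
Solid circle: I = πd⁴/64  ⇒  d = (64I/π)^(1/4) = (64×1.702×10^6/π)^(1/4) = 76.7 mm

d ≈ 76.7 mm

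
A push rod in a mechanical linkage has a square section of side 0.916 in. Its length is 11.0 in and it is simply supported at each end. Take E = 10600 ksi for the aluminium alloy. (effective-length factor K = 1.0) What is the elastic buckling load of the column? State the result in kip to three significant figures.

I = a⁴/12 = 0.916⁴/12 = 5.867×10^-2 in⁴
Effective length L_e = K·L = 1 × 11.0 = 11.00 in
P_cr = π²EI / L_e² = π² × 10600×10³ × 5.867×10^-2 / 11.00² = 5.072×10^4 lb

P_cr ≈ 50.7 kip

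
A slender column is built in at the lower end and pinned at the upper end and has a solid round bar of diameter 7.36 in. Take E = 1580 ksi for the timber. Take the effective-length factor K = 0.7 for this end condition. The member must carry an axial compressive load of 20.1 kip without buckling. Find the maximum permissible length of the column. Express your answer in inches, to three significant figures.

L_max ≈ 478 in

I = πd⁴/64 = π×7.36⁴/64 = 144.0 in⁴
At the buckling limit P_cr = P = 2.010×10^4 lb
From P_cr = π²EI/(K·L)²:  L = (1/K)·√(π²EI/P_cr) = (1/0.7)·√(π²×1.58×10^6×144.0/2.010×10^4)
L = 478 in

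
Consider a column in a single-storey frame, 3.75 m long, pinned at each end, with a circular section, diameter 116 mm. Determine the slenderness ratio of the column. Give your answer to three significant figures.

λ ≈ 129

I = πd⁴/64 = π×116⁴/64 = 8.888×10^6 mm⁴
A = 1.057×10^4 mm²;  r_min = √(I/A) = √(8.888×10^6/1.057×10^4) = 29.00 mm
L_e = K·L = 1 × 3.75 m = 3.750 m = 3750.0 mm
λ = L_e / r_min = 3750.0 / 29.00 = 129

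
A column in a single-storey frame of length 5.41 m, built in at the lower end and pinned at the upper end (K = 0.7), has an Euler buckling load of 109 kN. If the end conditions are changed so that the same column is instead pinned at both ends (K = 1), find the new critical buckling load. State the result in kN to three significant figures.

P_cr ∝ 1/K², so P_cr,new = P_cr,old × (K_old/K_new)² = 109 × (0.7/1)²
= 109 × 0.4900 = 53.4 kN

P_cr ≈ 53.4 kN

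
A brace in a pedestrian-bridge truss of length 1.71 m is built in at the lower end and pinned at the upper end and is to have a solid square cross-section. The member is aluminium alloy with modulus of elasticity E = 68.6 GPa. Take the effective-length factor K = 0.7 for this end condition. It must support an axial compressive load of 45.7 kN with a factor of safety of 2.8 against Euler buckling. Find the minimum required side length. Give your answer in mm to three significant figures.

Required P_cr = n·P = 2.8 × 45.7 = 128.0 kN
L_e = K·L = 0.7 × 1.71 = 1.197 m
Required I = P_cr·L_e²/(π²E) = 1.280×10^5 × 1.197² / (π² × 6.86×10^10) = 2.708×10^-7 m⁴
I_req = 2.708×10^5 mm⁴
Solid square: I = a⁴/12  ⇒  a = (12I)^(1/4) = (12×2.708×10^5)^(1/4) = 42.5 mm

a ≈ 42.5 mm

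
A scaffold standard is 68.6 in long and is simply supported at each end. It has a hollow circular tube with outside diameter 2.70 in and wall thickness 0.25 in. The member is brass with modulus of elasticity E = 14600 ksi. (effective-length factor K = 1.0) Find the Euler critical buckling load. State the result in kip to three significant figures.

P_cr ≈ 44.7 kip

Inner diameter d_i = 2.70 − 2×0.25 = 2.200 in
I = π(d_o⁴ − d_i⁴)/64 = π(2.70⁴ − 2.200⁴)/64 = 1.459 in⁴
Effective length L_e = K·L = 1 × 68.6 = 68.60 in
P_cr = π²EI / L_e² = π² × 14600×10³ × 1.459 / 68.60² = 4.467×10^4 lb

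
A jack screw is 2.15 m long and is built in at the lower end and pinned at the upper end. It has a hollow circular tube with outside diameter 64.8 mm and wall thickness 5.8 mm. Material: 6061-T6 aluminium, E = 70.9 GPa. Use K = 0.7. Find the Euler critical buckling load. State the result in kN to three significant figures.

Inner diameter d_i = 64.8 − 2×5.8 = 53.20 mm
I = π(d_o⁴ − d_i⁴)/64 = π(64.8⁴ − 53.20⁴)/64 = 4.723×10^5 mm⁴
I = 4.723×10^5 mm⁴ = 4.723×10^-7 m⁴
Effective length L_e = K·L = 0.7 × 2.15 = 1.505 m
P_cr = π²EI / L_e² = π² × 70.9×10⁹ × 4.723×10^-7 / 1.505² = 1.459×10^5 N

P_cr ≈ 146 kN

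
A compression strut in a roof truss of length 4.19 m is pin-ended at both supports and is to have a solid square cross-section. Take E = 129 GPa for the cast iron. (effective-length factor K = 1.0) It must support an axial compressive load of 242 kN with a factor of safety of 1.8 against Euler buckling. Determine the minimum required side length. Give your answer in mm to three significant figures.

Required P_cr = n·P = 1.8 × 242 = 435.6 kN
L_e = K·L = 1 × 4.19 = 4.190 m
Required I = P_cr·L_e²/(π²E) = 4.356×10^5 × 4.190² / (π² × 1.29×10^11) = 6.007×10^-6 m⁴
I_req = 6.007×10^6 mm⁴
Solid square: I = a⁴/12  ⇒  a = (12I)^(1/4) = (12×6.007×10^6)^(1/4) = 92.1 mm

a ≈ 92.1 mm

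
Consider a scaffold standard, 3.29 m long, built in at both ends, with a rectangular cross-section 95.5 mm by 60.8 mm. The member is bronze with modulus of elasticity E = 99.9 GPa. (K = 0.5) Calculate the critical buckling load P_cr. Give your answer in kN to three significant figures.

P_cr ≈ 652 kN

Buckling occurs about the weak axis: I_min = h·b³/12 with b = 60.8 mm (the shorter side).
I_min = 95.5×60.8³/12 = 1.789×10^6 mm⁴
I = 1.789×10^6 mm⁴ = 1.789×10^-6 m⁴
Effective length L_e = K·L = 0.5 × 3.29 = 1.645 m
P_cr = π²EI / L_e² = π² × 99.9×10⁹ × 1.789×10^-6 / 1.645² = 6.517×10^5 N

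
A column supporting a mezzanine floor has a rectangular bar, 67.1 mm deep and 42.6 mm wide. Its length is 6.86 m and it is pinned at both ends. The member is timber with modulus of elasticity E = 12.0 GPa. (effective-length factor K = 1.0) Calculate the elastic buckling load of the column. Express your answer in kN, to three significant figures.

Buckling occurs about the weak axis: I_min = h·b³/12 with b = 42.6 mm (the shorter side).
I_min = 67.1×42.6³/12 = 4.323×10^5 mm⁴
I = 4.323×10^5 mm⁴ = 4.323×10^-7 m⁴
Effective length L_e = K·L = 1 × 6.86 = 6.860 m
P_cr = π²EI / L_e² = π² × 12.0×10⁹ × 4.323×10^-7 / 6.860² = 1.088×10^3 N

P_cr ≈ 1.09 kN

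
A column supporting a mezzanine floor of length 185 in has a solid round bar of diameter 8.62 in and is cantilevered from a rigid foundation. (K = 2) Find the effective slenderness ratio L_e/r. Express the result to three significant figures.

λ ≈ 172

I = πd⁴/64 = π×8.62⁴/64 = 271.0 in⁴
A = 58.36 in²;  r_min = √(I/A) = √(271.0/58.36) = 2.155 in
L_e = K·L = 2 × 185 = 370.0 in
λ = L_e / r_min = 370.00 / 2.155 = 172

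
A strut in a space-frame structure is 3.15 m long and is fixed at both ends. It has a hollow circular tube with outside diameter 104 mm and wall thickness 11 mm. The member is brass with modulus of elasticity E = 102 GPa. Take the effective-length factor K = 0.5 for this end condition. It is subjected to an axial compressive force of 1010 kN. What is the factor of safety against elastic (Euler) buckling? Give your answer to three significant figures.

Inner diameter d_i = 104 − 2×11 = 82.00 mm
I = π(d_o⁴ − d_i⁴)/64 = π(104⁴ − 82.00⁴)/64 = 3.523×10^6 mm⁴
I = 3.523×10^6 mm⁴ = 3.523×10^-6 m⁴
Effective length L_e = K·L = 0.5 × 3.15 = 1.575 m
P_cr = π²EI / L_e² = π² × 102×10⁹ × 3.523×10^-6 / 1.575² = 1.430×10^6 N
Factor of safety n = P_cr / P = 1429.8 / 1010 = 1.42

n ≈ 1.42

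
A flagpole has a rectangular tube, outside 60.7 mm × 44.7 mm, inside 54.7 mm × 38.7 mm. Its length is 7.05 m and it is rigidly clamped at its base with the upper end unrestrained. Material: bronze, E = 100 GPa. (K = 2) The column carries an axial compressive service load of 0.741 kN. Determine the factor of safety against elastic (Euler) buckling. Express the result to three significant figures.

Weak-axis I_min = (h_o·b_o³ − h_i·b_i³)/12 with b_o = 44.7, b_i = 38.70 mm (shorter outer/inner sides).
I_min = (60.7×44.7³ − 54.70×38.70³)/12 = 1.876×10^5 mm⁴
I = 1.876×10^5 mm⁴ = 1.876×10^-7 m⁴
Effective length L_e = K·L = 2 × 7.05 = 14.10 m
P_cr = π²EI / L_e² = π² × 100×10⁹ × 1.876×10^-7 / 14.10² = 931.2 N
Factor of safety n = P_cr / P = 0.93121 / 0.741 = 1.26

n ≈ 1.26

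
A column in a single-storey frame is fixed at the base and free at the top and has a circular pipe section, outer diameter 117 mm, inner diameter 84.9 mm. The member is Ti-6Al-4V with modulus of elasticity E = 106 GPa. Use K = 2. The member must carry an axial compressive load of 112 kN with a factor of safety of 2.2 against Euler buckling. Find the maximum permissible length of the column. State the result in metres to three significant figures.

L_max ≈ 2.66 m

d_o = 117 mm, d_i = 84.9 mm
I = π(d_o⁴ − d_i⁴)/64 = π(117⁴ − 84.90⁴)/64 = 6.648×10^6 mm⁴
I = 6.648×10^-6 m⁴
Required critical load P_cr = n·P = 2.2 × 112 = 246.4 kN = 2.464×10^5 N
From P_cr = π²EI/(K·L)²:  L = (1/K)·√(π²EI/P_cr) = (1/2)·√(π²×1.06×10^11×6.648×10^-6/2.464×10^5)
L = 2.66 m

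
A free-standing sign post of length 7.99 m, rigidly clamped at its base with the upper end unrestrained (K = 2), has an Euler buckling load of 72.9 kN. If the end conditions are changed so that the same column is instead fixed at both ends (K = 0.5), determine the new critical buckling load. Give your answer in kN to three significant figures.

P_cr ≈ 1170 kN

P_cr ∝ 1/K², so P_cr,new = P_cr,old × (K_old/K_new)² = 72.9 × (2/0.5)²
= 72.9 × 16.00 = 1170 kN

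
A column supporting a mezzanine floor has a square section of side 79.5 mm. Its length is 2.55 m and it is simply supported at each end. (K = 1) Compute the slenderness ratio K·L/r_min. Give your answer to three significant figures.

λ ≈ 111

For a square r = a/√12 = 79.5/√12 = 22.95 mm
L_e = K·L = 1 × 2.55 m = 2.550 m = 2550.0 mm
λ = L_e / r_min = 2550.0 / 22.95 = 111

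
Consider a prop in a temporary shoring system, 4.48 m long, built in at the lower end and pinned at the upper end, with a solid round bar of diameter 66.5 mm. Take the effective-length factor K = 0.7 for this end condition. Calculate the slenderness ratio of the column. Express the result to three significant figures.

λ ≈ 189

I = πd⁴/64 = π×66.5⁴/64 = 9.600×10^5 mm⁴
A = 3.473×10^3 mm²;  r_min = √(I/A) = √(9.600×10^5/3.473×10^3) = 16.62 mm
L_e = K·L = 0.7 × 4.48 m = 3.136 m = 3136.0 mm
λ = L_e / r_min = 3136.0 / 16.62 = 189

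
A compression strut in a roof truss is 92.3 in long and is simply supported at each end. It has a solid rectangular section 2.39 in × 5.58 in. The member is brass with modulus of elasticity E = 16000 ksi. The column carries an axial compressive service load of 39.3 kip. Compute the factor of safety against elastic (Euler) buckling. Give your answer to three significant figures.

n ≈ 2.99

Buckling occurs about the weak axis: I_min = h·b³/12 with b = 2.39 in (the shorter side).
I_min = 5.58×2.39³/12 = 6.348 in⁴
Effective length L_e = K·L = 1 × 92.3 = 92.30 in
P_cr = π²EI / L_e² = π² × 16000×10³ × 6.348 / 92.30² = 1.177×10^5 lb
Factor of safety n = P_cr / P = 117.67 / 39.3 = 2.99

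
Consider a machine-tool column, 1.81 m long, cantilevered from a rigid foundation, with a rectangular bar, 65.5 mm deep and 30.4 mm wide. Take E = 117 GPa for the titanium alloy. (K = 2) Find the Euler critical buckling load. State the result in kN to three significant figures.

P_cr ≈ 13.5 kN

Buckling occurs about the weak axis: I_min = h·b³/12 with b = 30.4 mm (the shorter side).
I_min = 65.5×30.4³/12 = 1.533×10^5 mm⁴
I = 1.533×10^5 mm⁴ = 1.533×10^-7 m⁴
Effective length L_e = K·L = 2 × 1.81 = 3.620 m
P_cr = π²EI / L_e² = π² × 117×10⁹ × 1.533×10^-7 / 3.620² = 1.351×10^4 N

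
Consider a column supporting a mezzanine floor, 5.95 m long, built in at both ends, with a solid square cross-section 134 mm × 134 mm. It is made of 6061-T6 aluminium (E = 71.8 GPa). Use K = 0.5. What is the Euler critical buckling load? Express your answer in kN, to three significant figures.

I = a⁴/12 = 134⁴/12 = 2.687×10^7 mm⁴
I = 2.687×10^7 mm⁴ = 2.687×10^-5 m⁴
Effective length L_e = K·L = 0.5 × 5.95 = 2.975 m
P_cr = π²EI / L_e² = π² × 71.8×10⁹ × 2.687×10^-5 / 2.975² = 2.151×10^6 N

P_cr ≈ 2150 kN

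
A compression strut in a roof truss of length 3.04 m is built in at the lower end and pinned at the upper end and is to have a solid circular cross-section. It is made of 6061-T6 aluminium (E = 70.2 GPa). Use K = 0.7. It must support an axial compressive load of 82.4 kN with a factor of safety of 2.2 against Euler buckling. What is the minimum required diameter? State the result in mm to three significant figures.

Required P_cr = n·P = 2.2 × 82.4 = 181.3 kN
L_e = K·L = 0.7 × 3.04 = 2.128 m
Required I = P_cr·L_e²/(π²E) = 1.813×10^5 × 2.128² / (π² × 7.02×10^10) = 1.185×10^-6 m⁴
I_req = 1.185×10^6 mm⁴
Solid circle: I = πd⁴/64  ⇒  d = (64I/π)^(1/4) = (64×1.185×10^6/π)^(1/4) = 70.1 mm

d ≈ 70.1 mm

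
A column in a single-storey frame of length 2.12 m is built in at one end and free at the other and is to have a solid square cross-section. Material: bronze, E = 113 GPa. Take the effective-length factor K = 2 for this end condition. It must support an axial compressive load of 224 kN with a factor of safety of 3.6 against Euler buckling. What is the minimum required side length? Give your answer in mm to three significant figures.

Required P_cr = n·P = 3.6 × 224 = 806.4 kN
L_e = K·L = 2 × 2.12 = 4.240 m
Required I = P_cr·L_e²/(π²E) = 8.064×10^5 × 4.240² / (π² × 1.13×10^11) = 1.300×10^-5 m⁴
I_req = 1.300×10^7 mm⁴
Solid square: I = a⁴/12  ⇒  a = (12I)^(1/4) = (12×1.300×10^7)^(1/4) = 112 mm

a ≈ 112 mm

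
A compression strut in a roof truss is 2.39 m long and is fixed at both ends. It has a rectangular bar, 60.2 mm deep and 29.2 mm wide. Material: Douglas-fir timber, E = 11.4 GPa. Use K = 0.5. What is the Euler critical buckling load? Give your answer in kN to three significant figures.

P_cr ≈ 9.84 kN

Buckling occurs about the weak axis: I_min = h·b³/12 with b = 29.2 mm (the shorter side).
I_min = 60.2×29.2³/12 = 1.249×10^5 mm⁴
I = 1.249×10^5 mm⁴ = 1.249×10^-7 m⁴
Effective length L_e = K·L = 0.5 × 2.39 = 1.195 m
P_cr = π²EI / L_e² = π² × 11.4×10⁹ × 1.249×10^-7 / 1.195² = 9.841×10^3 N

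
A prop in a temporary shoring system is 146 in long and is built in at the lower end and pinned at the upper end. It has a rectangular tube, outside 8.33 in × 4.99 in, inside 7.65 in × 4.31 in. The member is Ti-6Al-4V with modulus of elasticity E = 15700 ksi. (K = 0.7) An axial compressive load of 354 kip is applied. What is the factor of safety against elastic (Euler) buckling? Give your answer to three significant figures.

n ≈ 1.48

Weak-axis I_min = (h_o·b_o³ − h_i·b_i³)/12 with b_o = 4.99, b_i = 4.310 in (shorter outer/inner sides).
I_min = (8.33×4.99³ − 7.650×4.310³)/12 = 35.21 in⁴
Effective length L_e = K·L = 0.7 × 146 = 102.2 in
P_cr = π²EI / L_e² = π² × 15700×10³ × 35.21 / 102.2² = 5.224×10^5 lb
Factor of safety n = P_cr / P = 522.37 / 354 = 1.48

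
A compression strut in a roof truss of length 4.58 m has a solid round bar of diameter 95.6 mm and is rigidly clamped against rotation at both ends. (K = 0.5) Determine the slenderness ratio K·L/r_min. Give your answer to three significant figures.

λ ≈ 95.8

I = πd⁴/64 = π×95.6⁴/64 = 4.100×10^6 mm⁴
A = 7.178×10^3 mm²;  r_min = √(I/A) = √(4.100×10^6/7.178×10^3) = 23.90 mm
L_e = K·L = 0.5 × 4.58 m = 2.290 m = 2290.0 mm
λ = L_e / r_min = 2290.0 / 23.90 = 95.8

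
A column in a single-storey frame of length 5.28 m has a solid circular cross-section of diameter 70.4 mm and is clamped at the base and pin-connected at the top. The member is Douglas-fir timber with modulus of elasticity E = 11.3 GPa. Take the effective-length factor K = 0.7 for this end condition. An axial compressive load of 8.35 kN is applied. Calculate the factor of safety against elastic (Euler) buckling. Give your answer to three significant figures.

I = πd⁴/64 = π×70.4⁴/64 = 1.206×10^6 mm⁴
I = 1.206×10^6 mm⁴ = 1.206×10^-6 m⁴
Effective length L_e = K·L = 0.7 × 5.28 = 3.696 m
P_cr = π²EI / L_e² = π² × 11.3×10⁹ × 1.206×10^-6 / 3.696² = 9.844×10^3 N
Factor of safety n = P_cr / P = 9.8441 / 8.35 = 1.18

n ≈ 1.18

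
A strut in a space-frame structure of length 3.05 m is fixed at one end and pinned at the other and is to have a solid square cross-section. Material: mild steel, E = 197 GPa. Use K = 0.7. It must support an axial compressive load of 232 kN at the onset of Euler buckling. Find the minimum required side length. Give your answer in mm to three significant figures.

a ≈ 50.5 mm

L_e = K·L = 0.7 × 3.05 = 2.135 m
Required I = P_cr·L_e²/(π²E) = 2.320×10^5 × 2.135² / (π² × 1.97×10^11) = 5.439×10^-7 m⁴
I_req = 5.439×10^5 mm⁴
Solid square: I = a⁴/12  ⇒  a = (12I)^(1/4) = (12×5.439×10^5)^(1/4) = 50.5 mm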